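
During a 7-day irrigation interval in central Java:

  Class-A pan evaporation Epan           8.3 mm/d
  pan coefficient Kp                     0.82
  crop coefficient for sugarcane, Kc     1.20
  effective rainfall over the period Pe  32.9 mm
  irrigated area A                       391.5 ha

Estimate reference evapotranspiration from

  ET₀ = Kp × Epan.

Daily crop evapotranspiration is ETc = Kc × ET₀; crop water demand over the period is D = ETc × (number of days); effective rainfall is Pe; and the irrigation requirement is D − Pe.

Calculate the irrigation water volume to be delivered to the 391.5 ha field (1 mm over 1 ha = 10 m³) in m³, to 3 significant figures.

95000 m³

ET₀ = 0.82 × 8.3 = 6.8060 mm/d
ETc = Kc × ET₀ = 1.20 × 6.8060 = 8.1672 mm/d
Crop demand D = ETc × 7 d = 8.1672 × 7 = 57.170 mm
D − Pe = 57.170 − 32.9 = 24.270 mm
Volume = 24.270 mm × 391.5 ha × 10 = 95017.1 m³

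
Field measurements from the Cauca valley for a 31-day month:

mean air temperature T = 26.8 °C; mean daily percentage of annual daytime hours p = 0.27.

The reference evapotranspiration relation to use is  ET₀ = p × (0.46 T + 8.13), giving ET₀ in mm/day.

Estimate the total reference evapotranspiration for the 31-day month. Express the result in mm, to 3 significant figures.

171 mm

ET₀ = 0.27 × (0.46 × 26.8 + 8.13) = 0.27 × 20.458 = 5.5237 mm/d
Monthly total = 5.5237 × 31 = 171.235 mm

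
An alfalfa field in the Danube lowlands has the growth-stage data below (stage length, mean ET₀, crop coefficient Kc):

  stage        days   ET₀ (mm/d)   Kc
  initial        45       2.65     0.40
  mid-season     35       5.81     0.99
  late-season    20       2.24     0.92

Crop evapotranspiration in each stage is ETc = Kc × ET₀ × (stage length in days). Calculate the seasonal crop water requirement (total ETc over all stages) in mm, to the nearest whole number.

290 mm

initial: 0.40 × 2.65 × 45 = 47.70 mm
mid-season: 0.99 × 5.81 × 35 = 201.32 mm
late-season: 0.92 × 2.24 × 20 = 41.22 mm
Seasonal total = 290.24 mm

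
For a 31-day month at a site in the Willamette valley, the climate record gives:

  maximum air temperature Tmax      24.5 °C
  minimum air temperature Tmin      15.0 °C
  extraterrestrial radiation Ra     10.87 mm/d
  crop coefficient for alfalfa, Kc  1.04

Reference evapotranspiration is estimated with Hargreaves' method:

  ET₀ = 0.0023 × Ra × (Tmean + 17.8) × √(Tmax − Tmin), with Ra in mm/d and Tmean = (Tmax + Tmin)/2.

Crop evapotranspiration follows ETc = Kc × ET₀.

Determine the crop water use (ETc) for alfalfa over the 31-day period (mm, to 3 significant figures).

93.3 mm

Tmean = (24.5 + 15.0)/2 = 19.75 °C
ET₀ = 0.0023 × 10.87 × (19.75 + 17.8) × √9.5 = 0.0023 × 10.87 × 37.55 × 3.0822 = 2.8935 mm/d
ETc = Kc × ET₀ = 1.04 × 2.8935 = 3.0092 mm/d
Over 31 days: 3.0092 × 31 = 93.285 mm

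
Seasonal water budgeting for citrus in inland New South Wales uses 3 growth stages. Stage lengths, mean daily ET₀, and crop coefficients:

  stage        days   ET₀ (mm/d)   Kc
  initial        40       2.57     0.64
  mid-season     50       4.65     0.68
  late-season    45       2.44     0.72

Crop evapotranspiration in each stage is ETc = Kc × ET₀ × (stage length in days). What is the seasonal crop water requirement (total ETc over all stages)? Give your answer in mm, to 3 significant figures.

initial: 0.64 × 2.57 × 40 = 65.79 mm
mid-season: 0.68 × 4.65 × 50 = 158.10 mm
late-season: 0.72 × 2.44 × 45 = 79.06 mm
Seasonal total = 302.95 mm

303 mm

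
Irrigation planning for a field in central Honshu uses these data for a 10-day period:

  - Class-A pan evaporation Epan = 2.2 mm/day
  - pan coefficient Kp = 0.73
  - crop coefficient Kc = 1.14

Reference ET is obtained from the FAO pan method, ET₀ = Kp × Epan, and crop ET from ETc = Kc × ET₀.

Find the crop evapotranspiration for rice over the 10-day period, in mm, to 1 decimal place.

18.3 mm

ET₀ = 0.73 × 2.2 = 1.6060 mm/d
ETc = Kc × ET₀ = 1.14 × 1.6060 = 1.8308 mm/d
Over 10 days: 1.8308 × 10 = 18.308 mm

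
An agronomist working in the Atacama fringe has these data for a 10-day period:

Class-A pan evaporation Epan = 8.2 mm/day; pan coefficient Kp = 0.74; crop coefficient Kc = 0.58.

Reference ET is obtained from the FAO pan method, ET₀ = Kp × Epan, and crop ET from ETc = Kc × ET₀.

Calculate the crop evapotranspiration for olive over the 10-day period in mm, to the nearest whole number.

ET₀ = 0.74 × 8.2 = 6.0680 mm/d
ETc = Kc × ET₀ = 0.58 × 6.0680 = 3.5194 mm/d
Over 10 days: 3.5194 × 10 = 35.194 mm

35 mm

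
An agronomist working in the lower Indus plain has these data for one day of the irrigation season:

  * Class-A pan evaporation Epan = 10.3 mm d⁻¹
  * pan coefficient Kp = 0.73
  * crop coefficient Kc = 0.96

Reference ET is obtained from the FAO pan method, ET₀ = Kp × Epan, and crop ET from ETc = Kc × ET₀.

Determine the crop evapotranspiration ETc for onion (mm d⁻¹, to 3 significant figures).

7.22 mm d⁻¹

ET₀ = 0.73 × 10.3 = 7.5190 mm/d
ETc = Kc × ET₀ = 0.96 × 7.5190 = 7.2182 mm/d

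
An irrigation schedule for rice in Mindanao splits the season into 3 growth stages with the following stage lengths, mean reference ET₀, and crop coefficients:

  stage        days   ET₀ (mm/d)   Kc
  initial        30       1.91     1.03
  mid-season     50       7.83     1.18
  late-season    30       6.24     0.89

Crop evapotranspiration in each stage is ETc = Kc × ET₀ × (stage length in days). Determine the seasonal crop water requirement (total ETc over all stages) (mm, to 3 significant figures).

688 mm

initial: 1.03 × 1.91 × 30 = 59.02 mm
mid-season: 1.18 × 7.83 × 50 = 461.97 mm
late-season: 0.89 × 6.24 × 30 = 166.61 mm
Seasonal total = 687.60 mm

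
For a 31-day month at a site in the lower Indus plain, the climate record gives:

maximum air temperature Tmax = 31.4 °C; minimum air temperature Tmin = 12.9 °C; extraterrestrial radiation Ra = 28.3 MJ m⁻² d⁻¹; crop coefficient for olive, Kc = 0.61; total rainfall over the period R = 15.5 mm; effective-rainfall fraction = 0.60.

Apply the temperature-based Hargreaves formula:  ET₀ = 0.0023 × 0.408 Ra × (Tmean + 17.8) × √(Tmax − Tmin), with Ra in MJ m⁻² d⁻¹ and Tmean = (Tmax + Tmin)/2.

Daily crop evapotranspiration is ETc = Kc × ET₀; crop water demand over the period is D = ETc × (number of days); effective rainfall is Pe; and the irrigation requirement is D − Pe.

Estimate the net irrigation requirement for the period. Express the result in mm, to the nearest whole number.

Tmean = (31.4 + 12.9)/2 = 22.15 °C
0.408 Ra = 0.408 × 28.3 = 11.5464 mm/d equivalent
ET₀ = 0.0023 × 11.5464 × (22.15 + 17.8) × √18.5 = 0.0023 × 11.5464 × 39.95 × 4.3012 = 4.5633 mm/d
ETc = Kc × ET₀ = 0.61 × 4.5633 = 2.7836 mm/d
Crop demand D = ETc × 31 d = 2.7836 × 31 = 86.292 mm
Pe = 0.60 × 15.5 = 9.300 mm
D − Pe = 86.292 − 9.300 = 76.992 mm

77 mm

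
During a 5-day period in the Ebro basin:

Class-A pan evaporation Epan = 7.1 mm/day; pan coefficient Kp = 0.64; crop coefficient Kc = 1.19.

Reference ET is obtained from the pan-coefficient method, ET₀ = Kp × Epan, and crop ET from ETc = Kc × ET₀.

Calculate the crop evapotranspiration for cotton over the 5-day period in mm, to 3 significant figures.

27.0 mm

ET₀ = 0.64 × 7.1 = 4.5440 mm/d
ETc = Kc × ET₀ = 1.19 × 4.5440 = 5.4074 mm/d
Over 5 days: 5.4074 × 5 = 27.037 mm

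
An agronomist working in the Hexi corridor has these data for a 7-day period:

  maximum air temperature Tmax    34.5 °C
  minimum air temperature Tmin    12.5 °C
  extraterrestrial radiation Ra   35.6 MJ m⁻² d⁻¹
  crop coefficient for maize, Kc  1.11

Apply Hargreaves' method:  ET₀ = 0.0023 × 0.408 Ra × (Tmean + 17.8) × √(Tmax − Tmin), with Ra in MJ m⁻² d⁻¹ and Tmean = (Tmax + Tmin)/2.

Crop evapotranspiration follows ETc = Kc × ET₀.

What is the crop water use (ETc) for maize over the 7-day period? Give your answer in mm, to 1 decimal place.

50.3 mm

Tmean = (34.5 + 12.5)/2 = 23.50 °C
0.408 Ra = 0.408 × 35.6 = 14.5248 mm/d equivalent
ET₀ = 0.0023 × 14.5248 × (23.50 + 17.8) × √22.0 = 0.0023 × 14.5248 × 41.30 × 4.6904 = 6.4714 mm/d
ETc = Kc × ET₀ = 1.11 × 6.4714 = 7.1833 mm/d
Over 7 days: 7.1833 × 7 = 50.283 mm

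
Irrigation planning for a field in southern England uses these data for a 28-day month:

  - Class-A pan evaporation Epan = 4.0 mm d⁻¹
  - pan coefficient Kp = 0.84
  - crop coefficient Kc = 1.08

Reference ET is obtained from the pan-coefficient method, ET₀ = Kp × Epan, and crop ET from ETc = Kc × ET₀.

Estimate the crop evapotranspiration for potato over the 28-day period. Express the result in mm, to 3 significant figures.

102 mm

ET₀ = 0.84 × 4.0 = 3.3600 mm/d
ETc = Kc × ET₀ = 1.08 × 3.3600 = 3.6288 mm/d
Over 28 days: 3.6288 × 28 = 101.606 mm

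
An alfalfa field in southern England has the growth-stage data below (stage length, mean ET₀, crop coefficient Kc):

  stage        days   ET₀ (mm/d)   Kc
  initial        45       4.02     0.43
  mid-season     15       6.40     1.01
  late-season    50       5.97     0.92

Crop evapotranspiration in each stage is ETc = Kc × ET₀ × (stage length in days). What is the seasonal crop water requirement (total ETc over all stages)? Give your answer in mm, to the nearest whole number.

449 mm

initial: 0.43 × 4.02 × 45 = 77.79 mm
mid-season: 1.01 × 6.40 × 15 = 96.96 mm
late-season: 0.92 × 5.97 × 50 = 274.62 mm
Seasonal total = 449.37 mm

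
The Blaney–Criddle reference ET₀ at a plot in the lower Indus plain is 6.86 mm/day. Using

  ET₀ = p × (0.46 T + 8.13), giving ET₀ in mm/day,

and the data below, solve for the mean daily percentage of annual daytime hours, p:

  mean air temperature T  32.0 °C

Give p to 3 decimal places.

0.300

p = ET₀ / (0.46 T + 8.13) = 6.86 / (0.46 × 32.0 + 8.13) = 6.86 / 22.850 = 0.3002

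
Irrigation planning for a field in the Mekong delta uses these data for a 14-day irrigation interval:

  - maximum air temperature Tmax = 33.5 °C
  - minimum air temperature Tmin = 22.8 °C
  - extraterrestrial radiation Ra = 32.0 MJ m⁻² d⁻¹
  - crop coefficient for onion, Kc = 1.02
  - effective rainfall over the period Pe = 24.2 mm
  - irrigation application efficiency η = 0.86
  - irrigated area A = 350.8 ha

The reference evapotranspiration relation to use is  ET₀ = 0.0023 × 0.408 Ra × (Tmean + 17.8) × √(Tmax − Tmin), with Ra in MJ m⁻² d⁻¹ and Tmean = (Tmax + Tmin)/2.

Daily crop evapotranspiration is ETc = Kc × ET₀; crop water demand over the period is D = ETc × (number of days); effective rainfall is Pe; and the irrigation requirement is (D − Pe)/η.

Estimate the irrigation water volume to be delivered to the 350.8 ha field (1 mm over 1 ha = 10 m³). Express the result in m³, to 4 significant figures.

164200 m³

Tmean = (33.5 + 22.8)/2 = 28.15 °C
0.408 Ra = 0.408 × 32.0 = 13.0560 mm/d equivalent
ET₀ = 0.0023 × 13.0560 × (28.15 + 17.8) × √10.7 = 0.0023 × 13.0560 × 45.95 × 3.2711 = 4.5135 mm/d
ETc = Kc × ET₀ = 1.02 × 4.5135 = 4.6038 mm/d
Crop demand D = ETc × 14 d = 4.6038 × 14 = 64.453 mm
D − Pe = 64.453 − 24.2 = 40.253 mm
Gross irrigation = 40.253 / 0.86 = 46.806 mm
Volume = 46.806 mm × 350.8 ha × 10 = 164195.4 m³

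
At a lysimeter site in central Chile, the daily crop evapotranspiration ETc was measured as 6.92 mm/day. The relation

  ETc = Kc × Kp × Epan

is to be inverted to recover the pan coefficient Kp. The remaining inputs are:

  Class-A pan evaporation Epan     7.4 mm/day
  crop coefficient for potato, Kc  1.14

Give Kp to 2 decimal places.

ETc = Kc × Kp × Epan  ⇒  Kp = ETc / (Kc × Epan)
Kp = 6.92 / (1.14 × 7.4) = 6.92 / 8.436 = 0.8203

0.82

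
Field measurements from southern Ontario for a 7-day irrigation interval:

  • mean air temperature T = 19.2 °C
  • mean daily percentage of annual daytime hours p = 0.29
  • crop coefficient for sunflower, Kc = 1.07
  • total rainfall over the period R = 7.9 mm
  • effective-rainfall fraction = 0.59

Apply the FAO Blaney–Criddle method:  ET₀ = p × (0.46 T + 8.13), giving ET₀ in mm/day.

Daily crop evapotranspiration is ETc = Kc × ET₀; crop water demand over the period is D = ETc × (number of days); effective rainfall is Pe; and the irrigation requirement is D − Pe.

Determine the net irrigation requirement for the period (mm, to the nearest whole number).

ET₀ = 0.29 × (0.46 × 19.2 + 8.13) = 0.29 × 16.962 = 4.9190 mm/d
ETc = Kc × ET₀ = 1.07 × 4.9190 = 5.2633 mm/d
Crop demand D = ETc × 7 d = 5.2633 × 7 = 36.843 mm
Pe = 0.59 × 7.9 = 4.661 mm
D − Pe = 36.843 − 4.661 = 32.182 mm

32 mm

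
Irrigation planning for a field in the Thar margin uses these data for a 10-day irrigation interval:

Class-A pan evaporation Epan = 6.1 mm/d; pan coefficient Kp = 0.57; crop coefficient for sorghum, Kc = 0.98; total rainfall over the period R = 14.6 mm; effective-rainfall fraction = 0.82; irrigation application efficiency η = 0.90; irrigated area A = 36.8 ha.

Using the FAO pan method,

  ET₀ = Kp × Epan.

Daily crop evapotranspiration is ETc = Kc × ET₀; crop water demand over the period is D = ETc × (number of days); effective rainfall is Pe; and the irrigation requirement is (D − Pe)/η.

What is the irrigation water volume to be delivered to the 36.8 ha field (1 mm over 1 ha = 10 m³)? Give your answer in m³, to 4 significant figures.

9038 m³

ET₀ = 0.57 × 6.1 = 3.4770 mm/d
ETc = Kc × ET₀ = 0.98 × 3.4770 = 3.4075 mm/d
Crop demand D = ETc × 10 d = 3.4075 × 10 = 34.075 mm
Pe = 0.82 × 14.6 = 11.972 mm
D − Pe = 34.075 − 11.972 = 22.103 mm
Gross irrigation = 22.103 / 0.90 = 24.559 mm
Volume = 24.559 mm × 36.8 ha × 10 = 9037.7 m³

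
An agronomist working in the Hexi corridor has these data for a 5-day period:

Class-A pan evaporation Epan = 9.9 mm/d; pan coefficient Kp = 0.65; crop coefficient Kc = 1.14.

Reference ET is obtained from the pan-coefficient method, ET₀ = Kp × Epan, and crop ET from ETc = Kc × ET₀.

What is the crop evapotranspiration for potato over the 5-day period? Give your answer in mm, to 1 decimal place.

ET₀ = 0.65 × 9.9 = 6.4350 mm/d
ETc = Kc × ET₀ = 1.14 × 6.4350 = 7.3359 mm/d
Over 5 days: 7.3359 × 5 = 36.680 mm

36.7 mm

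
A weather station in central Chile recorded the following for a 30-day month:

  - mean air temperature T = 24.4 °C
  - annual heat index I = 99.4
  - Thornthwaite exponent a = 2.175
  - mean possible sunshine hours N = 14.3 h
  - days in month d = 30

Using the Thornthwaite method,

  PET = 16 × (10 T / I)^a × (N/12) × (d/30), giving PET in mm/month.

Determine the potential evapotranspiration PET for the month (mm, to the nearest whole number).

10T/I = 10 × 24.4 / 99.4 = 2.4547
(10T/I)^a = 2.4547^2.175 = 7.0509
Uncorrected PET = 16 × 7.0509 = 112.814 mm
Correction = (N/12)(d/30) = (14.3/12)(30/30) = 1.1917
PET = 112.814 × 1.1917 = 134.440 mm/month

134 mm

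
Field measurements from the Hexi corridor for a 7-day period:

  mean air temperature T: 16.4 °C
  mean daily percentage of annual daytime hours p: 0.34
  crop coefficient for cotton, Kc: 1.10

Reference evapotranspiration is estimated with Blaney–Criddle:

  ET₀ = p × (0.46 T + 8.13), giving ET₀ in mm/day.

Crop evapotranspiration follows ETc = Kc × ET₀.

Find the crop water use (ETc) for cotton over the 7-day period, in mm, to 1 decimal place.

41.0 mm

ET₀ = 0.34 × (0.46 × 16.4 + 8.13) = 0.34 × 15.674 = 5.3292 mm/d
ETc = Kc × ET₀ = 1.10 × 5.3292 = 5.8621 mm/d
Over 7 days: 5.8621 × 7 = 41.035 mm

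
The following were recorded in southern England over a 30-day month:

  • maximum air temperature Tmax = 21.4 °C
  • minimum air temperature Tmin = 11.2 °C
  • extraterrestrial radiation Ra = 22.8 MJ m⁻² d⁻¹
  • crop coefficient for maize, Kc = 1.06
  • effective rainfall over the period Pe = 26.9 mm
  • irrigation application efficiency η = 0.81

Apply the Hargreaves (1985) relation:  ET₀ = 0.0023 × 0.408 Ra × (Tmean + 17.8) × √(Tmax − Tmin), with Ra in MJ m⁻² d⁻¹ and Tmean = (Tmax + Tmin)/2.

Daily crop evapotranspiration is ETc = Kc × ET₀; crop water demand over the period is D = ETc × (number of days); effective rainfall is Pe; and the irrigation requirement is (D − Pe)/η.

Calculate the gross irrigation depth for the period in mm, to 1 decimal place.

Tmean = (21.4 + 11.2)/2 = 16.30 °C
0.408 Ra = 0.408 × 22.8 = 9.3024 mm/d equivalent
ET₀ = 0.0023 × 9.3024 × (16.30 + 17.8) × √10.2 = 0.0023 × 9.3024 × 34.10 × 3.1937 = 2.3301 mm/d
ETc = Kc × ET₀ = 1.06 × 2.3301 = 2.4699 mm/d
Crop demand D = ETc × 30 d = 2.4699 × 30 = 74.097 mm
D − Pe = 74.097 − 26.9 = 47.197 mm
Gross irrigation = 47.197 / 0.81 = 58.268 mm

58.3 mm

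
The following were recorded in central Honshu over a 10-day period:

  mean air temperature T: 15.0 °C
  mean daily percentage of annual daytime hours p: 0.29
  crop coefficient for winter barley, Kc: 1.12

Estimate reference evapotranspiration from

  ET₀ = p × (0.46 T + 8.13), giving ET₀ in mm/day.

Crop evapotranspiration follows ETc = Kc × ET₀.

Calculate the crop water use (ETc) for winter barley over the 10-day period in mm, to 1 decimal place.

ET₀ = 0.29 × (0.46 × 15.0 + 8.13) = 0.29 × 15.030 = 4.3587 mm/d
ETc = Kc × ET₀ = 1.12 × 4.3587 = 4.8817 mm/d
Over 10 days: 4.8817 × 10 = 48.817 mm

48.8 mm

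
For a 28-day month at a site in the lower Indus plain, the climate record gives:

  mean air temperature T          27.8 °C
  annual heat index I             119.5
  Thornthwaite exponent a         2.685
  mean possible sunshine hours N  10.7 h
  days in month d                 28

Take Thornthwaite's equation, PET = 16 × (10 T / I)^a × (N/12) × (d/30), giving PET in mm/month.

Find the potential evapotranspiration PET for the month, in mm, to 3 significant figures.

128 mm

10T/I = 10 × 27.8 / 119.5 = 2.3264
(10T/I)^a = 2.3264^2.685 = 9.6505
Uncorrected PET = 16 × 9.6505 = 154.408 mm
Correction = (N/12)(d/30) = (10.7/12)(28/30) = 0.8322
PET = 154.408 × 0.8322 = 128.498 mm/month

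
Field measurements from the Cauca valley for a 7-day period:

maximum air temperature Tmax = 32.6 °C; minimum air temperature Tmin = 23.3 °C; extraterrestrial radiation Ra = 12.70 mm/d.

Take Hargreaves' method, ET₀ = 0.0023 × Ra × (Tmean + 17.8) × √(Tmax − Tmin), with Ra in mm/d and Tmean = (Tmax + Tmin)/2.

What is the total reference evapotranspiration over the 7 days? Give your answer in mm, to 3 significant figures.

28.5 mm

Tmean = (32.6 + 23.3)/2 = 27.95 °C
ET₀ = 0.0023 × 12.70 × (27.95 + 17.8) × √9.3 = 0.0023 × 12.70 × 45.75 × 3.0496 = 4.0754 mm/d
Over 7 days: 4.0754 × 7 = 28.528 mm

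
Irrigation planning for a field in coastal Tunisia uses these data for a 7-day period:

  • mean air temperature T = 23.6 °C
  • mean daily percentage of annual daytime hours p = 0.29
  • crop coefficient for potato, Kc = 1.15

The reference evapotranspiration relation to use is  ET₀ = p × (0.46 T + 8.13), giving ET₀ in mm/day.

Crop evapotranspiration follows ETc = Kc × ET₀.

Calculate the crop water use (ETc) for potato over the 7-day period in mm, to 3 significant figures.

44.3 mm

ET₀ = 0.29 × (0.46 × 23.6 + 8.13) = 0.29 × 18.986 = 5.5059 mm/d
ETc = Kc × ET₀ = 1.15 × 5.5059 = 6.3318 mm/d
Over 7 days: 6.3318 × 7 = 44.323 mm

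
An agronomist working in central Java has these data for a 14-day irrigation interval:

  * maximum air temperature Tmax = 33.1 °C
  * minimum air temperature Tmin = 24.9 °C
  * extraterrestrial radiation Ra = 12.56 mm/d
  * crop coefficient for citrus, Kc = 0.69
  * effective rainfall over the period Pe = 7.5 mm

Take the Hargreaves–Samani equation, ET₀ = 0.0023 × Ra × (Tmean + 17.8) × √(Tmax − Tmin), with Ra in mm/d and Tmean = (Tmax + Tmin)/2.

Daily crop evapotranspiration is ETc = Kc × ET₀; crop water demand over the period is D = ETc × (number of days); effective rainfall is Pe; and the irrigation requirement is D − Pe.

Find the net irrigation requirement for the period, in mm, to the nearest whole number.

30 mm

Tmean = (33.1 + 24.9)/2 = 29.00 °C
ET₀ = 0.0023 × 12.56 × (29.00 + 17.8) × √8.2 = 0.0023 × 12.56 × 46.80 × 2.8636 = 3.8715 mm/d
ETc = Kc × ET₀ = 0.69 × 3.8715 = 2.6713 mm/d
Crop demand D = ETc × 14 d = 2.6713 × 14 = 37.398 mm
D − Pe = 37.398 − 7.5 = 29.898 mm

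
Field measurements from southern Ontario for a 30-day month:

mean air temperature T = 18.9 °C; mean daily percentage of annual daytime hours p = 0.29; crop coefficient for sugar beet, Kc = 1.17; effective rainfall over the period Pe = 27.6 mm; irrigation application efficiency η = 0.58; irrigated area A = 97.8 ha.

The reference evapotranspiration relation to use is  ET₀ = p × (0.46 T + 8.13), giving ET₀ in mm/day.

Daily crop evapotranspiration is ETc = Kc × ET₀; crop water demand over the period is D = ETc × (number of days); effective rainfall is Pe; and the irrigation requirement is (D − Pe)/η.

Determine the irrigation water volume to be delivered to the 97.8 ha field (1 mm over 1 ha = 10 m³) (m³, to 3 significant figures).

242000 m³

ET₀ = 0.29 × (0.46 × 18.9 + 8.13) = 0.29 × 16.824 = 4.8790 mm/d
ETc = Kc × ET₀ = 1.17 × 4.8790 = 5.7084 mm/d
Crop demand D = ETc × 30 d = 5.7084 × 30 = 171.252 mm
D − Pe = 171.252 − 27.6 = 143.652 mm
Gross irrigation = 143.652 / 0.58 = 247.676 mm
Volume = 247.676 mm × 97.8 ha × 10 = 242227.1 m³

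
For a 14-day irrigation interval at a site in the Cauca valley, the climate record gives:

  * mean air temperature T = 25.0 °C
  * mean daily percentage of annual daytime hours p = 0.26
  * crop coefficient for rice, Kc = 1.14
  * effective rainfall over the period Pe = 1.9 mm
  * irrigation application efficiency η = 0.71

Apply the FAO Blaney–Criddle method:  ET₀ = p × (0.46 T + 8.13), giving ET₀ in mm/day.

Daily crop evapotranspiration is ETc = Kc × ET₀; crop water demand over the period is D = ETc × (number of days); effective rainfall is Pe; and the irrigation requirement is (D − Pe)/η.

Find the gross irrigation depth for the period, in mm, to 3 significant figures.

ET₀ = 0.26 × (0.46 × 25.0 + 8.13) = 0.26 × 19.630 = 5.1038 mm/d
ETc = Kc × ET₀ = 1.14 × 5.1038 = 5.8183 mm/d
Crop demand D = ETc × 14 d = 5.8183 × 14 = 81.456 mm
D − Pe = 81.456 − 1.9 = 79.556 mm
Gross irrigation = 79.556 / 0.71 = 112.051 mm

112 mm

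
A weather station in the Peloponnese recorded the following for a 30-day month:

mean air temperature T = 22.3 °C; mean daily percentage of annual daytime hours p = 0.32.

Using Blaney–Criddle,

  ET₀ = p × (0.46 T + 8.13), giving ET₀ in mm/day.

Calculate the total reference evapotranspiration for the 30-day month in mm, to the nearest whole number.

177 mm

ET₀ = 0.32 × (0.46 × 22.3 + 8.13) = 0.32 × 18.388 = 5.8842 mm/d
Monthly total = 5.8842 × 30 = 176.526 mm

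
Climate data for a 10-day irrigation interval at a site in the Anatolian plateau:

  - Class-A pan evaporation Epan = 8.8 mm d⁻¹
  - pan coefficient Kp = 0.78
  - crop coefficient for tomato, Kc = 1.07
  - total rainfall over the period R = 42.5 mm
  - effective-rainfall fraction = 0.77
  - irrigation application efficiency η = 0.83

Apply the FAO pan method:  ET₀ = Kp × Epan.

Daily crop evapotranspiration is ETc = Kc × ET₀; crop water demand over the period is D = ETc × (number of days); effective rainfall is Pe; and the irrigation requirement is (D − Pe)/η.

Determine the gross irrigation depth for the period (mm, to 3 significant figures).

ET₀ = 0.78 × 8.8 = 6.8640 mm/d
ETc = Kc × ET₀ = 1.07 × 6.8640 = 7.3445 mm/d
Crop demand D = ETc × 10 d = 7.3445 × 10 = 73.445 mm
Pe = 0.77 × 42.5 = 32.725 mm
D − Pe = 73.445 − 32.725 = 40.720 mm
Gross irrigation = 40.720 / 0.83 = 49.060 mm

49.1 mm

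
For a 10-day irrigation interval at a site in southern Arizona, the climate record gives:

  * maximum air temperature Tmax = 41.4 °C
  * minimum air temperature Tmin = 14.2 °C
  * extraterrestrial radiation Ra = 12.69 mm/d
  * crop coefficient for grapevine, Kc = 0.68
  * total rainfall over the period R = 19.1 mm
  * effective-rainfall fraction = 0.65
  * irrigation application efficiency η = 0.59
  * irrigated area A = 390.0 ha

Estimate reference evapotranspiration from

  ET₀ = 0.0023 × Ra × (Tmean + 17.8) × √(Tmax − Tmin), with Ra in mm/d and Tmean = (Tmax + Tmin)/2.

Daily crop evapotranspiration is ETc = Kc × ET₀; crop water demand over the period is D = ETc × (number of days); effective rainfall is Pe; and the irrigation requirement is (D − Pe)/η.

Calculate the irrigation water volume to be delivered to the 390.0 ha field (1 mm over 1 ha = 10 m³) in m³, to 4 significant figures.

Tmean = (41.4 + 14.2)/2 = 27.80 °C
ET₀ = 0.0023 × 12.69 × (27.80 + 17.8) × √27.2 = 0.0023 × 12.69 × 45.60 × 5.2154 = 6.9413 mm/d
ETc = Kc × ET₀ = 0.68 × 6.9413 = 4.7201 mm/d
Crop demand D = ETc × 10 d = 4.7201 × 10 = 47.201 mm
Pe = 0.65 × 19.1 = 12.415 mm
D − Pe = 47.201 − 12.415 = 34.786 mm
Gross irrigation = 34.786 / 0.59 = 58.959 mm
Volume = 58.959 mm × 390.0 ha × 10 = 229940.1 m³

229900 m³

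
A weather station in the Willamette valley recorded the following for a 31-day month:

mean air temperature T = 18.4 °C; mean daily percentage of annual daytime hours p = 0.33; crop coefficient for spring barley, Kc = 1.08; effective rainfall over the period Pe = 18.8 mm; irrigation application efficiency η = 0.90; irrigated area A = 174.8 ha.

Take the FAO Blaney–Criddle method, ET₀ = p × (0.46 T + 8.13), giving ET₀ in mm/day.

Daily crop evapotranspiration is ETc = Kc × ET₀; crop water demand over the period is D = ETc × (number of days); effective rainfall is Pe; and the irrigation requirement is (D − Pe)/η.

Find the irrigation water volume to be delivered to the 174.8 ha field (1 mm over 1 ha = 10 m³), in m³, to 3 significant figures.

ET₀ = 0.33 × (0.46 × 18.4 + 8.13) = 0.33 × 16.594 = 5.4760 mm/d
ETc = Kc × ET₀ = 1.08 × 5.4760 = 5.9141 mm/d
Crop demand D = ETc × 31 d = 5.9141 × 31 = 183.337 mm
D − Pe = 183.337 − 18.8 = 164.537 mm
Gross irrigation = 164.537 / 0.90 = 182.819 mm
Volume = 182.819 mm × 174.8 ha × 10 = 319567.6 m³

320000 m³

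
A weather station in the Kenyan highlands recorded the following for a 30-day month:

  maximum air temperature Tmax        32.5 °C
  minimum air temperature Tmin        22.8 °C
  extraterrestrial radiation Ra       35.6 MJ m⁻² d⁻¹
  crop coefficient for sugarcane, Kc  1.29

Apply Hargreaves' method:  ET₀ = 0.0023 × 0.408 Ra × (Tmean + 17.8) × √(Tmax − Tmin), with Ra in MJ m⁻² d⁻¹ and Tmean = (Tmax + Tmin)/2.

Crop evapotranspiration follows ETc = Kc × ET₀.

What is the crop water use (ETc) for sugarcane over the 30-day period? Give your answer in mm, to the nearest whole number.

183 mm

Tmean = (32.5 + 22.8)/2 = 27.65 °C
0.408 Ra = 0.408 × 35.6 = 14.5248 mm/d equivalent
ET₀ = 0.0023 × 14.5248 × (27.65 + 17.8) × √9.7 = 0.0023 × 14.5248 × 45.45 × 3.1145 = 4.7289 mm/d
ETc = Kc × ET₀ = 1.29 × 4.7289 = 6.1003 mm/d
Over 30 days: 6.1003 × 30 = 183.009 mm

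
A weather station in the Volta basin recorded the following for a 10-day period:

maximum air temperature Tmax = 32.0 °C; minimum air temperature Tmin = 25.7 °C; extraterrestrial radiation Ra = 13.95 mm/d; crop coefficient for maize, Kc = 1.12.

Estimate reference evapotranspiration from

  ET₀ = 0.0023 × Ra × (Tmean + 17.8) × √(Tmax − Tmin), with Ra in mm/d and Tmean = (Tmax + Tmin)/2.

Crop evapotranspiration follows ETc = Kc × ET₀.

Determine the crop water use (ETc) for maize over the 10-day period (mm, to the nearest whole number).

42 mm

Tmean = (32.0 + 25.7)/2 = 28.85 °C
ET₀ = 0.0023 × 13.95 × (28.85 + 17.8) × √6.3 = 0.0023 × 13.95 × 46.65 × 2.5100 = 3.7569 mm/d
ETc = Kc × ET₀ = 1.12 × 3.7569 = 4.2077 mm/d
Over 10 days: 4.2077 × 10 = 42.077 mm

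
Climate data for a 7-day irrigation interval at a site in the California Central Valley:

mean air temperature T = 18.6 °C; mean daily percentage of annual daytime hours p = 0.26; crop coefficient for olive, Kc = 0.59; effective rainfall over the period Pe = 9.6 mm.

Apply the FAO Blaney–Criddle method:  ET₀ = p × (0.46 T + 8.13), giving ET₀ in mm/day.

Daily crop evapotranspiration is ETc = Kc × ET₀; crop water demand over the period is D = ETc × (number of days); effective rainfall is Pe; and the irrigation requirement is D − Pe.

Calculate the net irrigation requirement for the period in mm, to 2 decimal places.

8.32 mm

ET₀ = 0.26 × (0.46 × 18.6 + 8.13) = 0.26 × 16.686 = 4.3384 mm/d
ETc = Kc × ET₀ = 0.59 × 4.3384 = 2.5597 mm/d
Crop demand D = ETc × 7 d = 2.5597 × 7 = 17.918 mm
D − Pe = 17.918 − 9.6 = 8.318 mm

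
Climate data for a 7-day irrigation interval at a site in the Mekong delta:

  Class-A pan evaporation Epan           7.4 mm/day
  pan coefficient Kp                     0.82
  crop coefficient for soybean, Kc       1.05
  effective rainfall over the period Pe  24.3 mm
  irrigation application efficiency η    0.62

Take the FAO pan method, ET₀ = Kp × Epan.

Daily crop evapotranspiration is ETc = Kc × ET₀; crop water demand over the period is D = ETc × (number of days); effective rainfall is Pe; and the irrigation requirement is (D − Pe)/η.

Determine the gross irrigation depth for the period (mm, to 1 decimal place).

ET₀ = 0.82 × 7.4 = 6.0680 mm/d
ETc = Kc × ET₀ = 1.05 × 6.0680 = 6.3714 mm/d
Crop demand D = ETc × 7 d = 6.3714 × 7 = 44.600 mm
D − Pe = 44.600 − 24.3 = 20.300 mm
Gross irrigation = 20.300 / 0.62 = 32.742 mm

32.7 mm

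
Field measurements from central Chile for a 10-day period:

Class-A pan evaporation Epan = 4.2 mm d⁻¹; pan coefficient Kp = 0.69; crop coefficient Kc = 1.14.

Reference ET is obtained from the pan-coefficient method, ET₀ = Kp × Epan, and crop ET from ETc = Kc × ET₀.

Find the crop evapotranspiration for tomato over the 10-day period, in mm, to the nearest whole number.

ET₀ = 0.69 × 4.2 = 2.8980 mm/d
ETc = Kc × ET₀ = 1.14 × 2.8980 = 3.3037 mm/d
Over 10 days: 3.3037 × 10 = 33.037 mm

33 mm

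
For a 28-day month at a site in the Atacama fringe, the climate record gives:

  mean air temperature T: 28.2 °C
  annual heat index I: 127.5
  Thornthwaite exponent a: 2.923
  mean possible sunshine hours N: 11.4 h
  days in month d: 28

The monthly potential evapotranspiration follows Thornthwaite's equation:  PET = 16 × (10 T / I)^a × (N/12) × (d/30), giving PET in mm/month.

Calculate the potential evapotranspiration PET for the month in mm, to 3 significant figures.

10T/I = 10 × 28.2 / 127.5 = 2.2118
(10T/I)^a = 2.2118^2.923 = 10.1787
Uncorrected PET = 16 × 10.1787 = 162.859 mm
Correction = (N/12)(d/30) = (11.4/12)(28/30) = 0.8867
PET = 162.859 × 0.8867 = 144.407 mm/month

144 mm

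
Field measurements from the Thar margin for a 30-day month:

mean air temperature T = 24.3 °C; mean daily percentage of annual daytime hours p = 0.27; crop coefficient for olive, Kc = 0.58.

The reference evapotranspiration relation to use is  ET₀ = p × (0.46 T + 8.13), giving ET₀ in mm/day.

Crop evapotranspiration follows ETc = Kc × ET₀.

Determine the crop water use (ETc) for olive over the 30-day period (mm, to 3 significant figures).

ET₀ = 0.27 × (0.46 × 24.3 + 8.13) = 0.27 × 19.308 = 5.2132 mm/d
ETc = Kc × ET₀ = 0.58 × 5.2132 = 3.0237 mm/d
Over 30 days: 3.0237 × 30 = 90.711 mm

90.7 mm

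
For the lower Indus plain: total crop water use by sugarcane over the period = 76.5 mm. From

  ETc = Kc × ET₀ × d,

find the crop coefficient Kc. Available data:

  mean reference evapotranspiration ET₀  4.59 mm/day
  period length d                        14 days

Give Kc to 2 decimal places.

ETc = Kc × ET₀ × d  ⇒  Kc = ETc / (ET₀ × d)
Kc = 76.5 / (4.59 × 14) = 76.5 / 64.26 = 1.1905

1.19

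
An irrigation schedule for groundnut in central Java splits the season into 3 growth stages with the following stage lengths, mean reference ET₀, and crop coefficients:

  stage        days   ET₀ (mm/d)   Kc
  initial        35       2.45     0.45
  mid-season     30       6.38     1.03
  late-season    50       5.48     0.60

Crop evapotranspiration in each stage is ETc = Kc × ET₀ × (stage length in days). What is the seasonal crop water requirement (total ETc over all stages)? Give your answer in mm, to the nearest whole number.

400 mm

initial: 0.45 × 2.45 × 35 = 38.59 mm
mid-season: 1.03 × 6.38 × 30 = 197.14 mm
late-season: 0.60 × 5.48 × 50 = 164.40 mm
Seasonal total = 400.13 mm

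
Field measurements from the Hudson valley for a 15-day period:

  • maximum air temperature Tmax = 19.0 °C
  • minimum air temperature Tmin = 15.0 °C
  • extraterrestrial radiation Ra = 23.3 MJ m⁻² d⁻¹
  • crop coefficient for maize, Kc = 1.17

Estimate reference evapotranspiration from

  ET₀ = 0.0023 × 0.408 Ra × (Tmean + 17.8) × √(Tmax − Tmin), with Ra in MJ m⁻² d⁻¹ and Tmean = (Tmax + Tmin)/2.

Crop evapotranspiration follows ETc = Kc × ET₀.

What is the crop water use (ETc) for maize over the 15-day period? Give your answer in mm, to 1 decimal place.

26.7 mm

Tmean = (19.0 + 15.0)/2 = 17.00 °C
0.408 Ra = 0.408 × 23.3 = 9.5064 mm/d equivalent
ET₀ = 0.0023 × 9.5064 × (17.00 + 17.8) × √4.0 = 0.0023 × 9.5064 × 34.80 × 2.0000 = 1.5218 mm/d
ETc = Kc × ET₀ = 1.17 × 1.5218 = 1.7805 mm/d
Over 15 days: 1.7805 × 15 = 26.708 mm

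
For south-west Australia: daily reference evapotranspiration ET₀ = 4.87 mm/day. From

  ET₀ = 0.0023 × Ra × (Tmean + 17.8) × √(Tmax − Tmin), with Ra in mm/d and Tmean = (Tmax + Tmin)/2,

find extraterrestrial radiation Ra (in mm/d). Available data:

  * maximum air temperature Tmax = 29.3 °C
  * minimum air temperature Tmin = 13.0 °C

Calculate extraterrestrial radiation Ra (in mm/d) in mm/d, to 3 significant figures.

13.5 mm/d

Tmean = 21.15 °C; √ΔT = 4.0373
Ra = ET₀ / [0.0023 × (Tmean+17.8) × √ΔT] = 4.87 / (0.0023 × 38.95 × 4.0373) = 13.465 mm/d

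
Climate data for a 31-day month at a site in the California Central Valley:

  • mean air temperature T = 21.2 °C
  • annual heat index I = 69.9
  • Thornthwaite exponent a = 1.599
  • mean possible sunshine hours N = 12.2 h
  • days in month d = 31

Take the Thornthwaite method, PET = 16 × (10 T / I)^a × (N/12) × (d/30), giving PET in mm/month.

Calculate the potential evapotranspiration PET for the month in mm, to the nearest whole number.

10T/I = 10 × 21.2 / 69.9 = 3.0329
(10T/I)^a = 3.0329^1.599 = 5.8951
Uncorrected PET = 16 × 5.8951 = 94.322 mm
Correction = (N/12)(d/30) = (12.2/12)(31/30) = 1.0506
PET = 94.322 × 1.0506 = 99.095 mm/month

99 mm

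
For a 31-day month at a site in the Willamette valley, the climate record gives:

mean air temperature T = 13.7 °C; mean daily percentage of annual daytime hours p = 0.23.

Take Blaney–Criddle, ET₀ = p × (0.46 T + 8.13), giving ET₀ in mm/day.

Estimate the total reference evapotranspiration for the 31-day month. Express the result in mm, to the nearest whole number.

103 mm

ET₀ = 0.23 × (0.46 × 13.7 + 8.13) = 0.23 × 14.432 = 3.3194 mm/d
Monthly total = 3.3194 × 31 = 102.901 mm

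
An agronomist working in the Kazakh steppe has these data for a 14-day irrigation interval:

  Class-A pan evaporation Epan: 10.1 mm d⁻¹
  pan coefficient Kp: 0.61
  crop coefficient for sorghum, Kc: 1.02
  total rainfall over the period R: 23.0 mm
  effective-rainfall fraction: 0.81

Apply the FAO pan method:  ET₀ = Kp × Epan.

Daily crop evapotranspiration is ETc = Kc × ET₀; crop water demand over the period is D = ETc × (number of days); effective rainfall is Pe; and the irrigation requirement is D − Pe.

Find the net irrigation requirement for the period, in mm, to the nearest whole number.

69 mm

ET₀ = 0.61 × 10.1 = 6.1610 mm/d
ETc = Kc × ET₀ = 1.02 × 6.1610 = 6.2842 mm/d
Crop demand D = ETc × 14 d = 6.2842 × 14 = 87.979 mm
Pe = 0.81 × 23.0 = 18.630 mm
D − Pe = 87.979 − 18.630 = 69.349 mm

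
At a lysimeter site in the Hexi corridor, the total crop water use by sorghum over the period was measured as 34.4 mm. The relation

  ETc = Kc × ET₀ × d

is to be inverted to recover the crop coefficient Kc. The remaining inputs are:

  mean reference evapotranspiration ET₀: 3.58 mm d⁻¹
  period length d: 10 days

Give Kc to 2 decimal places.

0.96

ETc = Kc × ET₀ × d  ⇒  Kc = ETc / (ET₀ × d)
Kc = 34.4 / (3.58 × 10) = 34.4 / 35.80 = 0.9609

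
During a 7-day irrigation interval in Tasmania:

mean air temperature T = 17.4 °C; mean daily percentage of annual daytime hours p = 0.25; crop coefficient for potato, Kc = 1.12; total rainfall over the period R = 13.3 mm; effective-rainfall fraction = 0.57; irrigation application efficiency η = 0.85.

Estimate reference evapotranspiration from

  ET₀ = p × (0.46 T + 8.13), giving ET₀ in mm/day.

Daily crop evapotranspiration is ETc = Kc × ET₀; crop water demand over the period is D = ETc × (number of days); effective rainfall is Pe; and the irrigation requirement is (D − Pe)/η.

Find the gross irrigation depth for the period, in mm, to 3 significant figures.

28.3 mm

ET₀ = 0.25 × (0.46 × 17.4 + 8.13) = 0.25 × 16.134 = 4.0335 mm/d
ETc = Kc × ET₀ = 1.12 × 4.0335 = 4.5175 mm/d
Crop demand D = ETc × 7 d = 4.5175 × 7 = 31.623 mm
Pe = 0.57 × 13.3 = 7.581 mm
D − Pe = 31.623 − 7.581 = 24.042 mm
Gross irrigation = 24.042 / 0.85 = 28.285 mm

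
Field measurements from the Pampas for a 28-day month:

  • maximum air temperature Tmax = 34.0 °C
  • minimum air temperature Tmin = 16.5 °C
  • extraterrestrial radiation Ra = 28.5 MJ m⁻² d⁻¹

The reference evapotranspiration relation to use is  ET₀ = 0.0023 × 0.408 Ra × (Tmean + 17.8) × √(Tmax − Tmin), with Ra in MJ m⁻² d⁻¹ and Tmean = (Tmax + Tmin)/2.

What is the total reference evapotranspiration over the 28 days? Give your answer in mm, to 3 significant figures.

Tmean = (34.0 + 16.5)/2 = 25.25 °C
0.408 Ra = 0.408 × 28.5 = 11.6280 mm/d equivalent
ET₀ = 0.0023 × 11.6280 × (25.25 + 17.8) × √17.5 = 0.0023 × 11.6280 × 43.05 × 4.1833 = 4.8164 mm/d
Over 28 days: 4.8164 × 28 = 134.859 mm

135 mm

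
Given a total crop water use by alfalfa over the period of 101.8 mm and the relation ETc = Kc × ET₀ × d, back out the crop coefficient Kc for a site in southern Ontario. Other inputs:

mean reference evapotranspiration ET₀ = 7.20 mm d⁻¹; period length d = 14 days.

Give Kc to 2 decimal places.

1.01

ETc = Kc × ET₀ × d  ⇒  Kc = ETc / (ET₀ × d)
Kc = 101.8 / (7.20 × 14) = 101.8 / 100.80 = 1.0099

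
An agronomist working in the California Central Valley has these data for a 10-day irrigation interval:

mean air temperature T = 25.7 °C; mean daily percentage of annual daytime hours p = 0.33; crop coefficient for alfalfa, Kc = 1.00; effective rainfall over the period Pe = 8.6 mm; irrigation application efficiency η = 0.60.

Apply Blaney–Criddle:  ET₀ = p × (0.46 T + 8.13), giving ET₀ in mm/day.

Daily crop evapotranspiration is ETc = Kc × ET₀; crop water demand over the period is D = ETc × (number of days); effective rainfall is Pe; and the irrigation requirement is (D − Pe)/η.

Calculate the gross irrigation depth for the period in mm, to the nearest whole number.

95 mm

ET₀ = 0.33 × (0.46 × 25.7 + 8.13) = 0.33 × 19.952 = 6.5842 mm/d
ETc = Kc × ET₀ = 1.00 × 6.5842 = 6.5842 mm/d
Crop demand D = ETc × 10 d = 6.5842 × 10 = 65.842 mm
D − Pe = 65.842 − 8.6 = 57.242 mm
Gross irrigation = 57.242 / 0.60 = 95.403 mm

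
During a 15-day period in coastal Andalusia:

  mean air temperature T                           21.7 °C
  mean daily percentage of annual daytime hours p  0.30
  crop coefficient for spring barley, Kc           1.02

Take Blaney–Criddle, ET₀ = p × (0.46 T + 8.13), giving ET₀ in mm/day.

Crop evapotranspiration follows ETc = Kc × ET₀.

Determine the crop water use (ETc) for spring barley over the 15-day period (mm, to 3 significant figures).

ET₀ = 0.30 × (0.46 × 21.7 + 8.13) = 0.30 × 18.112 = 5.4336 mm/d
ETc = Kc × ET₀ = 1.02 × 5.4336 = 5.5423 mm/d
Over 15 days: 5.5423 × 15 = 83.135 mm

83.1 mm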